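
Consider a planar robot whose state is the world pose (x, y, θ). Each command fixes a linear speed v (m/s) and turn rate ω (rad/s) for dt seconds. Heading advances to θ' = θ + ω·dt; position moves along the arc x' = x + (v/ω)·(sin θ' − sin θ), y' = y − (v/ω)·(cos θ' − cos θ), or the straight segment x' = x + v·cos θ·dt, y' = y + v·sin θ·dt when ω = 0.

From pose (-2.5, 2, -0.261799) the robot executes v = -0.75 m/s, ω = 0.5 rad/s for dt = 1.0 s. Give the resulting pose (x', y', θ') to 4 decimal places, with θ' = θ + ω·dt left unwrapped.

(-3.2422, 2.0088, 0.2382)

θ' = -0.2618 + 0.5·1.0 = 0.2382
R = v/ω = -0.75/0.5 = -1.5000
x' = -2.5 + -1.5000·(sin 0.2382 − sin -0.2618) = -3.2422
y' = 2 − -1.5000·(cos 0.2382 − cos -0.2618) = 2.0088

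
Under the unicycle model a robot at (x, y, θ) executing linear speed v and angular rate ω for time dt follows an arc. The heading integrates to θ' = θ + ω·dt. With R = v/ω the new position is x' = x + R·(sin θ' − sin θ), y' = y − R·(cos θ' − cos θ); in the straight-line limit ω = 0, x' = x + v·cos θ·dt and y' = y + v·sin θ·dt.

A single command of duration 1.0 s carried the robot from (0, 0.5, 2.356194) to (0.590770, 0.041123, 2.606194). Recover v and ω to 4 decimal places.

Δθ = 2.606194 − 2.356194 = 0.250000
ω = Δθ/dt = 0.250000/1.0 = 0.2500
R = Δx/(sin θ' − sin θ) = -3.0000
v = R·ω = -3.0000·0.2500 = -0.7500

v = -0.7500, ω = 0.2500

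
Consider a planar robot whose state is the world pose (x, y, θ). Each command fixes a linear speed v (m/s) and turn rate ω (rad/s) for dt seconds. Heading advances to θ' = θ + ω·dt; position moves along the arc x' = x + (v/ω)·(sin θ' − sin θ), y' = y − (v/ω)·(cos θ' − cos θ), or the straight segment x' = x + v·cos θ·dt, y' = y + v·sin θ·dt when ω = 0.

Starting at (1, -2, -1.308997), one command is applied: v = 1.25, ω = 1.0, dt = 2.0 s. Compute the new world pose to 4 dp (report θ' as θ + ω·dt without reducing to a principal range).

(3.0040, -2.6397, 0.6910)

θ' = -1.3090 + 1.0·2.0 = 0.6910
R = v/ω = 1.25/1.0 = 1.2500
x' = 1 + 1.2500·(sin 0.6910 − sin -1.3090) = 3.0040
y' = -2 − 1.2500·(cos 0.6910 − cos -1.3090) = -2.6397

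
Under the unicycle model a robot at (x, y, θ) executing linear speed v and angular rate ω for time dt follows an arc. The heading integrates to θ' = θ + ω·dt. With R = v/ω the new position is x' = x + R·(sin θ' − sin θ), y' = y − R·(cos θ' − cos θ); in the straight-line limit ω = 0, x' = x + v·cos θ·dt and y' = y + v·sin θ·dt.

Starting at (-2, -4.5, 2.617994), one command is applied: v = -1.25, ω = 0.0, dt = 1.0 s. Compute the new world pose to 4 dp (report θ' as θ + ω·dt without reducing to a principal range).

(-0.9175, -5.1250, 2.6180)

θ' = 2.6180 + 0.0·1.0 = 2.6180
ω = 0 → straight: x' = -2 + -1.25·cos(2.6180)·1.0 = -0.9175
y' = -4.5 + -1.25·sin(2.6180)·1.0 = -5.1250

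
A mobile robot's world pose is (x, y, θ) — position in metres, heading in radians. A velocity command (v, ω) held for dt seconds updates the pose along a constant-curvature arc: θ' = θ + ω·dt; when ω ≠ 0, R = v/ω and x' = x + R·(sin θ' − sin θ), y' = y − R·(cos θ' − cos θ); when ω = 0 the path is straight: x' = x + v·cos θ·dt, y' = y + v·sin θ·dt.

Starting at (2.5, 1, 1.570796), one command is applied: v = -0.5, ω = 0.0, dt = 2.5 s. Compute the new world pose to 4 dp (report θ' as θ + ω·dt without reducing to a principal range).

(2.5000, -0.2500, 1.5708)

θ' = 1.5708 + 0.0·2.5 = 1.5708
ω = 0 → straight: x' = 2.5 + -0.5·cos(1.5708)·2.5 = 2.5000
y' = 1 + -0.5·sin(1.5708)·2.5 = -0.2500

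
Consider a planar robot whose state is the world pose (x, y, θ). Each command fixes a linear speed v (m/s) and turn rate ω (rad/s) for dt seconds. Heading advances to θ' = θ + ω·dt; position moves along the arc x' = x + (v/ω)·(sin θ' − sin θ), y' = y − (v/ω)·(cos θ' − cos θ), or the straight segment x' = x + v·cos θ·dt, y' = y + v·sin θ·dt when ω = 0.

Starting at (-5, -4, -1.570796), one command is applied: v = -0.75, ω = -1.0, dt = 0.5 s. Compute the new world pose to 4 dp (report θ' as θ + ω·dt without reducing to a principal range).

θ' = -1.5708 + -1.0·0.5 = -2.0708
R = v/ω = -0.75/-1.0 = 0.7500
x' = -5 + 0.7500·(sin -2.0708 − sin -1.5708) = -4.9082
y' = -4 − 0.7500·(cos -2.0708 − cos -1.5708) = -3.6404

(-4.9082, -3.6404, -2.0708)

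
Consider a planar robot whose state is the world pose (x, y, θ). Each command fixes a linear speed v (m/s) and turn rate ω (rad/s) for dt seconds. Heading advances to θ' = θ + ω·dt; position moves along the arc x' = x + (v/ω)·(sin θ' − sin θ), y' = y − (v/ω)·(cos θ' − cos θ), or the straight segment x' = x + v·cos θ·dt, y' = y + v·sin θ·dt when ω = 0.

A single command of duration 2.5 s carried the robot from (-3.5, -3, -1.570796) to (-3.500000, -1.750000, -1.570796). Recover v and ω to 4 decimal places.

v = -0.5000, ω = 0.0000

Δθ = -1.570796 − -1.570796 = 0.000000
ω = Δθ/dt = 0.000000/2.5 = 0.0000
ω = 0 → v = (Δx·cos θ + Δy·sin θ)/dt = -0.5000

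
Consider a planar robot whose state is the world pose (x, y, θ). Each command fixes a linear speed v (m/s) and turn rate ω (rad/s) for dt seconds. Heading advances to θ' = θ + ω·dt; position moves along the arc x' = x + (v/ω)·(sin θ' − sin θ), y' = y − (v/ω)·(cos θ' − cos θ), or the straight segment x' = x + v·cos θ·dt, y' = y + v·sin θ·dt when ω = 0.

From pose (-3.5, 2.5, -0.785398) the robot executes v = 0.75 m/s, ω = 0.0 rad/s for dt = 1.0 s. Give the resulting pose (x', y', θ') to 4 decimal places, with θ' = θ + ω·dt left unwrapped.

(-2.9697, 1.9697, -0.7854)

θ' = -0.7854 + 0.0·1.0 = -0.7854
ω = 0 → straight: x' = -3.5 + 0.75·cos(-0.7854)·1.0 = -2.9697
y' = 2.5 + 0.75·sin(-0.7854)·1.0 = 1.9697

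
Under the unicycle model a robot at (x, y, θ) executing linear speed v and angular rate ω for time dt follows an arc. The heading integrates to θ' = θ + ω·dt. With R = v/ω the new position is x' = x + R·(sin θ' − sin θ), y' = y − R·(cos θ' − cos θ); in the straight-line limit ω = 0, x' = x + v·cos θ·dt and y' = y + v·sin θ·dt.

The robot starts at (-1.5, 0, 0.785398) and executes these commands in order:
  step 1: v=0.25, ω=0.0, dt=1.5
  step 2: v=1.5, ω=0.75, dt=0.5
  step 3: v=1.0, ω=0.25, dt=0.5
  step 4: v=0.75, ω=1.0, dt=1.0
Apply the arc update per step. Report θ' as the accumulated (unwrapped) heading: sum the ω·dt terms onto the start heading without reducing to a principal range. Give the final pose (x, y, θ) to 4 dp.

step 1: θ'=0.7854 (straight) → pose (-1.2348, 0.2652, 0.7854)
step 2: θ'=1.1604 (R=2.0000) → pose (-0.8151, 0.8814, 1.1604)
step 3: θ'=1.2854 (R=4.0000) → pose (-0.6448, 1.3512, 1.2854)
step 4: θ'=2.2854 (R=0.7500) → pose (-0.7979, 2.0538, 2.2854)

(-0.7979, 2.0538, 2.2854)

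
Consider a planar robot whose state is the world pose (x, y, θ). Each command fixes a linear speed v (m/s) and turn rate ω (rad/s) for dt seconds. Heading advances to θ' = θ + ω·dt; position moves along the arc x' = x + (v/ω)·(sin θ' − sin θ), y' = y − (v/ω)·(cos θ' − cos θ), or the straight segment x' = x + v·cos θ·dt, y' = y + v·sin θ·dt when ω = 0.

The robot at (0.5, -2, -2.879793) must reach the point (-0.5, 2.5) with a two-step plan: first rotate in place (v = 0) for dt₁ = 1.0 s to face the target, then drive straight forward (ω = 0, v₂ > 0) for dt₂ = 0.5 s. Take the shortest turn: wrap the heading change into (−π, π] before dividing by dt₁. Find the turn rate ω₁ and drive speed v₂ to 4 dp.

heading to target = atan2(2.5−-2, -0.5−0.5) = 1.7895
Δθ = wrap(1.7895 − -2.8798) = -1.6139; ω₁ = Δθ/dt₁ = -1.6139
distance = √((-0.5−0.5)² + (2.5−-2)²) = 4.6098; v₂ = distance/dt₂ = 9.2195

ω₁ = -1.6139, v₂ = 9.2195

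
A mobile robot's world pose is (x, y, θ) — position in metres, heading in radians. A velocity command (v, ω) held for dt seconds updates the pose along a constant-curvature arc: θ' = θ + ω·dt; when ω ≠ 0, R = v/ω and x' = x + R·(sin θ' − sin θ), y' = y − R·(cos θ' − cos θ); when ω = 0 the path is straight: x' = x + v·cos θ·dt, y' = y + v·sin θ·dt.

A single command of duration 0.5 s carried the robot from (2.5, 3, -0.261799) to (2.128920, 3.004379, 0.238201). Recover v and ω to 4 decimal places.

v = -0.7500, ω = 1.0000

Δθ = 0.238201 − -0.261799 = 0.500000
ω = Δθ/dt = 0.500000/0.5 = 1.0000
R = Δx/(sin θ' − sin θ) = -0.7500
v = R·ω = -0.7500·1.0000 = -0.7500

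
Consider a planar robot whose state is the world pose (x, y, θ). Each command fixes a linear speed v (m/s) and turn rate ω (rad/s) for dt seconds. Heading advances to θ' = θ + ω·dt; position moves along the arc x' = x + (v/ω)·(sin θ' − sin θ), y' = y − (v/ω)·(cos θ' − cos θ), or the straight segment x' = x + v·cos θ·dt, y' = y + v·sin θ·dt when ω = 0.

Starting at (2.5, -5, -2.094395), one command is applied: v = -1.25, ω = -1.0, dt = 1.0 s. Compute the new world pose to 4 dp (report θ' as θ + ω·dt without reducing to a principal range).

θ' = -2.0944 + -1.0·1.0 = -3.0944
R = v/ω = -1.25/-1.0 = 1.2500
x' = 2.5 + 1.2500·(sin -3.0944 − sin -2.0944) = 3.5236
y' = -5 − 1.2500·(cos -3.0944 − cos -2.0944) = -4.3764

(3.5236, -4.3764, -3.0944)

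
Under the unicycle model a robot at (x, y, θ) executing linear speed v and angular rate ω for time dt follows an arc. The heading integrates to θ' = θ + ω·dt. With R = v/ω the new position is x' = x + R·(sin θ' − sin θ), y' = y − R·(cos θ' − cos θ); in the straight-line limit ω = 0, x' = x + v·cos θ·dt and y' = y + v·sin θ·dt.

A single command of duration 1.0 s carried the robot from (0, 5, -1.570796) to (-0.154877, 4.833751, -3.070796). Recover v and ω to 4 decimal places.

v = 0.2500, ω = -1.5000

Δθ = -3.070796 − -1.570796 = -1.500000
ω = Δθ/dt = -1.500000/1.0 = -1.5000
R = −Δy/(cos θ' − cos θ) = -0.1667
v = R·ω = -0.1667·-1.5000 = 0.2500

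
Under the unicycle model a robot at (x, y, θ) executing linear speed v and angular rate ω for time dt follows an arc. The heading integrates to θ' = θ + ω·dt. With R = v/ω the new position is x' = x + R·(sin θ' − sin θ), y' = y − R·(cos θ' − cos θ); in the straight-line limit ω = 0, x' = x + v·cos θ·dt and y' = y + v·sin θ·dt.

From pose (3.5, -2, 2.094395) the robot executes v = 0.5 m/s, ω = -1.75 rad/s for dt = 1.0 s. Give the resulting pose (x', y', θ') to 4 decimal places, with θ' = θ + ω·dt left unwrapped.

(3.6510, -1.5882, 0.3444)

θ' = 2.0944 + -1.75·1.0 = 0.3444
R = v/ω = 0.5/-1.75 = -0.2857
x' = 3.5 + -0.2857·(sin 0.3444 − sin 2.0944) = 3.6510
y' = -2 − -0.2857·(cos 0.3444 − cos 2.0944) = -1.5882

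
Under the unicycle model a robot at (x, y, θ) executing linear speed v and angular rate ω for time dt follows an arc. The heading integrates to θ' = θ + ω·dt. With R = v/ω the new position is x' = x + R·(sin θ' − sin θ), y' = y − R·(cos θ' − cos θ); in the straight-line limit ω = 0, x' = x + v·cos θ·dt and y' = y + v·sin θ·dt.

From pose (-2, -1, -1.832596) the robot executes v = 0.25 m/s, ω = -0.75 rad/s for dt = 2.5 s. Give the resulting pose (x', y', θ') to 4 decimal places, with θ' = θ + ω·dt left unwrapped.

θ' = -1.8326 + -0.75·2.5 = -3.7076
R = v/ω = 0.25/-0.75 = -0.3333
x' = -2 + -0.3333·(sin -3.7076 − sin -1.8326) = -2.5007
y' = -1 − -0.3333·(cos -3.7076 − cos -1.8326) = -1.1951

(-2.5007, -1.1951, -3.7076)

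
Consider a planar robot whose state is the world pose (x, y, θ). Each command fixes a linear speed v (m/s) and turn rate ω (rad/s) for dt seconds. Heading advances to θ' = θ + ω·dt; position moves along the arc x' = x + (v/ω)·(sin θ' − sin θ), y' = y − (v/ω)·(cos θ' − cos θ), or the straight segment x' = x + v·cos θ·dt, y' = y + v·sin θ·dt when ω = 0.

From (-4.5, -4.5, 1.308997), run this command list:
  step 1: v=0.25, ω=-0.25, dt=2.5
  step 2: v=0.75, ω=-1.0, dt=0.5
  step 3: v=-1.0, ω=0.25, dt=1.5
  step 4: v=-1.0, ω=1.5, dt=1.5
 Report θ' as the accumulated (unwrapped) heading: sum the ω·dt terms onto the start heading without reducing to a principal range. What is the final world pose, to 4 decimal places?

step 1: θ'=0.6840 (R=-1.0000) → pose (-4.1660, -3.9838, 0.6840)
step 2: θ'=0.1840 (R=-0.7500) → pose (-3.8293, -3.8277, 0.1840)
step 3: θ'=0.5590 (R=-4.0000) → pose (-5.2188, -4.3690, 0.5590)
step 4: θ'=2.8090 (R=-0.6667) → pose (-5.0829, -5.5644, 2.8090)

(-5.0829, -5.5644, 2.8090)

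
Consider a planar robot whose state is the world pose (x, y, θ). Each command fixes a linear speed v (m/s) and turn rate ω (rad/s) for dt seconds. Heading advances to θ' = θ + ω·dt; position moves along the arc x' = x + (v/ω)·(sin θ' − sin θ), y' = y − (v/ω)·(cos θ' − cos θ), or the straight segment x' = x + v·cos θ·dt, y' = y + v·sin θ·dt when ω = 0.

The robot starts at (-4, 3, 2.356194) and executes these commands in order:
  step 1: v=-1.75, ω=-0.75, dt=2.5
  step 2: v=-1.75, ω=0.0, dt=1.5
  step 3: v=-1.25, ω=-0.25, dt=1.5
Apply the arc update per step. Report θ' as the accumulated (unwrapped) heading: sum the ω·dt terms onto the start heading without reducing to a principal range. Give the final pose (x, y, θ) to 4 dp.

step 1: θ'=0.4812 (R=2.3333) → pose (-4.5700, -0.7183, 0.4812)
step 2: θ'=0.4812 (straight) → pose (-6.8969, -1.9332, 0.4812)
step 3: θ'=0.1062 (R=5.0000) → pose (-8.6811, -2.4729, 0.1062)

(-8.6811, -2.4729, 0.1062)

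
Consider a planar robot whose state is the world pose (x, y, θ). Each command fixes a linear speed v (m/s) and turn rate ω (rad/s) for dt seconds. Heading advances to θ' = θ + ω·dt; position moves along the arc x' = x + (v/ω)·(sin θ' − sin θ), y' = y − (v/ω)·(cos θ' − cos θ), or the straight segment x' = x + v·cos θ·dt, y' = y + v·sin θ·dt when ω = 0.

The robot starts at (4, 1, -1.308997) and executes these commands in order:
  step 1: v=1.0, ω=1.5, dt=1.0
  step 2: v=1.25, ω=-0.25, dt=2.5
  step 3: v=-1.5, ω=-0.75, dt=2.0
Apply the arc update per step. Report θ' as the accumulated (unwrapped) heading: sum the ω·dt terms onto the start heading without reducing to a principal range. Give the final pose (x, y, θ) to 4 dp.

step 1: θ'=0.1910 (R=0.6667) → pose (4.7705, 0.5180, 0.1910)
step 2: θ'=-0.4340 (R=-5.0000) → pose (7.8222, 0.1454, -0.4340)
step 3: θ'=-1.9340 (R=2.0000) → pose (6.7937, 2.6705, -1.9340)

(6.7937, 2.6705, -1.9340)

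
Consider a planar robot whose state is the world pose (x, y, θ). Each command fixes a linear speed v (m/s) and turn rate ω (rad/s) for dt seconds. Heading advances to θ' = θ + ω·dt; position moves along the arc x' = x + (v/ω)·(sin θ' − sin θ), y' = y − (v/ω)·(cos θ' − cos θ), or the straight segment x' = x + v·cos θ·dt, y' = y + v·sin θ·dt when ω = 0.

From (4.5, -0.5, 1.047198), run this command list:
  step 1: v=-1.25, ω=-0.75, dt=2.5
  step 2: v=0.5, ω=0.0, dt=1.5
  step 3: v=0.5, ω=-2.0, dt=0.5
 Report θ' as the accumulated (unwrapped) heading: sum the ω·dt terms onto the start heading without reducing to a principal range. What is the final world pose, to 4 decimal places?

step 1: θ'=-0.8278 (R=1.6667) → pose (1.8292, -0.7942, -0.8278)
step 2: θ'=-0.8278 (straight) → pose (2.3366, -1.3465, -0.8278)
step 3: θ'=-1.8278 (R=-0.2500) → pose (2.3943, -1.5792, -1.8278)

(2.3943, -1.5792, -1.8278)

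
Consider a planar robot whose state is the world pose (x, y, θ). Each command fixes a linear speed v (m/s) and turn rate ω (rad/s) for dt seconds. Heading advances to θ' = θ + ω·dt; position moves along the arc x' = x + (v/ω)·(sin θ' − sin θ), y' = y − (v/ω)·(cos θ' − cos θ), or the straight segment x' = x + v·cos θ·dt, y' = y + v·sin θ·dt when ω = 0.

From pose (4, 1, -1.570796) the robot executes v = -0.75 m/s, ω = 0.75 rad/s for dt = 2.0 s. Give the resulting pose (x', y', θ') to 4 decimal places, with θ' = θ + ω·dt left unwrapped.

θ' = -1.5708 + 0.75·2.0 = -0.0708
R = v/ω = -0.75/0.75 = -1.0000
x' = 4 + -1.0000·(sin -0.0708 − sin -1.5708) = 3.0707
y' = 1 − -1.0000·(cos -0.0708 − cos -1.5708) = 1.9975

(3.0707, 1.9975, -0.0708)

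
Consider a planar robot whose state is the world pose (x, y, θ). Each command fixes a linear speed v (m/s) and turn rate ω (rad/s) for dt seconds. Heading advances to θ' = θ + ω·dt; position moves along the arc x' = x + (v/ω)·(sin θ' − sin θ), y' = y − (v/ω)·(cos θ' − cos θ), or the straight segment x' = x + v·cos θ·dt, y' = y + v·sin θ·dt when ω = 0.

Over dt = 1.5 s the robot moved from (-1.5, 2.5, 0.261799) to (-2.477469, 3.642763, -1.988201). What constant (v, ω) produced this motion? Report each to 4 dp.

v = -1.2500, ω = -1.5000

Δθ = -1.988201 − 0.261799 = -2.250000
ω = Δθ/dt = -2.250000/1.5 = -1.5000
R = −Δy/(cos θ' − cos θ) = 0.8333
v = R·ω = 0.8333·-1.5000 = -1.2500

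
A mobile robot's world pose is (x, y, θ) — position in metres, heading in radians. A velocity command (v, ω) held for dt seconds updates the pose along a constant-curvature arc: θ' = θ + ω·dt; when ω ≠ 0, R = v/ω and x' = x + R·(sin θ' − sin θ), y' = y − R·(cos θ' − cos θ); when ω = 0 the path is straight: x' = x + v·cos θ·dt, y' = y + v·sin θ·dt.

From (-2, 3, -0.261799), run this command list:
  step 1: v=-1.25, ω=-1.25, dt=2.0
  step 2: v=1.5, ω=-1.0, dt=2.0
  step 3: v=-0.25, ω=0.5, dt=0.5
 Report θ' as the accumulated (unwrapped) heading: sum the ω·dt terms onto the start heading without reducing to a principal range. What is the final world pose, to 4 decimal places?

(-4.1568, 6.2375, -4.5118)

step 1: θ'=-2.7618 (R=1.0000) → pose (-2.1119, 4.8947, -2.7618)
step 2: θ'=-4.7618 (R=-1.5000) → pose (-4.1662, 6.3619, -4.7618)
step 3: θ'=-4.5118 (R=-0.5000) → pose (-4.1568, 6.2375, -4.5118)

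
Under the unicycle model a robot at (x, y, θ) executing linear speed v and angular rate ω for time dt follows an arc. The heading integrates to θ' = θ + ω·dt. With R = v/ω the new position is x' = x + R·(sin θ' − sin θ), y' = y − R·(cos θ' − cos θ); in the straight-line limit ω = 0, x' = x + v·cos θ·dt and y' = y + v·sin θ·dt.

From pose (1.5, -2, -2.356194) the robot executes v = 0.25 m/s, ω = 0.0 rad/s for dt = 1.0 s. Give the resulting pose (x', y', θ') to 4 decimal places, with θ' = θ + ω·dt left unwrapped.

(1.3232, -2.1768, -2.3562)

θ' = -2.3562 + 0.0·1.0 = -2.3562
ω = 0 → straight: x' = 1.5 + 0.25·cos(-2.3562)·1.0 = 1.3232
y' = -2 + 0.25·sin(-2.3562)·1.0 = -2.1768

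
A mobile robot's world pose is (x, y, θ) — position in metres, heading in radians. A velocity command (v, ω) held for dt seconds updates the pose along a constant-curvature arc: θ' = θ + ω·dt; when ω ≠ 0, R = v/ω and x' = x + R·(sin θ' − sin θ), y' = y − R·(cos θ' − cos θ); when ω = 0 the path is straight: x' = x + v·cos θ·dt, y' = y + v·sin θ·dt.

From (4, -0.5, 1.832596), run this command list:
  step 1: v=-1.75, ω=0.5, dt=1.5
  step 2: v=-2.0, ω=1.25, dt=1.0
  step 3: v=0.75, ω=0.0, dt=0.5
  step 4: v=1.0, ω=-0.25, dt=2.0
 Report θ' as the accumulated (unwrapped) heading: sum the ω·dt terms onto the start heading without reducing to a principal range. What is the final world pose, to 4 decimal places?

(5.3140, -3.5217, 3.3326)

step 1: θ'=2.5826 (R=-3.5000) → pose (5.5246, -2.5614, 2.5826)
step 2: θ'=3.8326 (R=-1.6000) → pose (7.3928, -2.4379, 3.8326)
step 3: θ'=3.8326 (straight) → pose (7.1038, -2.6769, 3.8326)
step 4: θ'=3.3326 (R=-4.0000) → pose (5.3140, -3.5217, 3.3326)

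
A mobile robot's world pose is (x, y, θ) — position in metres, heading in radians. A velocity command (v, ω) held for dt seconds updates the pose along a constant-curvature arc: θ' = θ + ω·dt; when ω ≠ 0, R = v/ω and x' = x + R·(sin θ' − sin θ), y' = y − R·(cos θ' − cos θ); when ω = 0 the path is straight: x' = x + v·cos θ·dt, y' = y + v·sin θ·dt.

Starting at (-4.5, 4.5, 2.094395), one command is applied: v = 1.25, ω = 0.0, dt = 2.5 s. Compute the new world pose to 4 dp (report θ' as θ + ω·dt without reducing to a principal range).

(-6.0625, 7.2063, 2.0944)

θ' = 2.0944 + 0.0·2.5 = 2.0944
ω = 0 → straight: x' = -4.5 + 1.25·cos(2.0944)·2.5 = -6.0625
y' = 4.5 + 1.25·sin(2.0944)·2.5 = 7.2063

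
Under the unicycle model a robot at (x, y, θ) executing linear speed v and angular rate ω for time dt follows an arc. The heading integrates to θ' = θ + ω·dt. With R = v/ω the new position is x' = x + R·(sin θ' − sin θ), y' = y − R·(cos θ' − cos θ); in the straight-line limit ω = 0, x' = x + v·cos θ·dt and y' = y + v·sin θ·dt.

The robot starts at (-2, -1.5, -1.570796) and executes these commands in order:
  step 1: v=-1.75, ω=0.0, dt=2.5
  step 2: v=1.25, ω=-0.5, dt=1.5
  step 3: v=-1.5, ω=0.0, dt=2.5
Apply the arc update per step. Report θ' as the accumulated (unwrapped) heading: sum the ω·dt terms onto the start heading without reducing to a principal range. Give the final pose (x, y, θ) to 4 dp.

(-0.1146, 3.9147, -2.3208)

step 1: θ'=-1.5708 (straight) → pose (-2.0000, 2.8750, -1.5708)
step 2: θ'=-2.3208 (R=-2.5000) → pose (-2.6708, 1.1709, -2.3208)
step 3: θ'=-2.3208 (straight) → pose (-0.1146, 3.9147, -2.3208)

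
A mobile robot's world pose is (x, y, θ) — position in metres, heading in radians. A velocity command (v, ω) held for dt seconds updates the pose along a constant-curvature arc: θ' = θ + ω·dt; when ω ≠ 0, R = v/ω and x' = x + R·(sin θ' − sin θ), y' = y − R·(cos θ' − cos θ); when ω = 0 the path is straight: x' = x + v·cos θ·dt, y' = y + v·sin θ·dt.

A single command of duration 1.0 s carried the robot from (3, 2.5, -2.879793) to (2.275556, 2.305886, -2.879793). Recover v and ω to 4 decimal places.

Δθ = -2.879793 − -2.879793 = 0.000000
ω = Δθ/dt = 0.000000/1.0 = 0.0000
ω = 0 → v = (Δx·cos θ + Δy·sin θ)/dt = 0.7500

v = 0.7500, ω = 0.0000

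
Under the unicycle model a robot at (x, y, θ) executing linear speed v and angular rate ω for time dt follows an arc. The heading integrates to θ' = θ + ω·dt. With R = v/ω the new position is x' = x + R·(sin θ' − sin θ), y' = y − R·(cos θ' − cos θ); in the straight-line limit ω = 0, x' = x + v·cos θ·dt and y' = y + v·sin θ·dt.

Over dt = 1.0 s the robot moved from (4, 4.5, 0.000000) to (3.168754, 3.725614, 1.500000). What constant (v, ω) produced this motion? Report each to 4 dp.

v = -1.2500, ω = 1.5000

Δθ = 1.500000 − 0.000000 = 1.500000
ω = Δθ/dt = 1.500000/1.0 = 1.5000
R = Δx/(sin θ' − sin θ) = -0.8333
v = R·ω = -0.8333·1.5000 = -1.2500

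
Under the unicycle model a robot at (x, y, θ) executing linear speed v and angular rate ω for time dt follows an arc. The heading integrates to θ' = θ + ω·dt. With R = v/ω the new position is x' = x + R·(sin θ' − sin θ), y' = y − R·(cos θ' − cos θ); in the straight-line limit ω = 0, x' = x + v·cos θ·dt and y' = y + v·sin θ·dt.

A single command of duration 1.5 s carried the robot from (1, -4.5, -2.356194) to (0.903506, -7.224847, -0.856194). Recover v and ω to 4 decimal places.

Δθ = -0.856194 − -2.356194 = 1.500000
ω = Δθ/dt = 1.500000/1.5 = 1.0000
R = −Δy/(cos θ' − cos θ) = 2.0000
v = R·ω = 2.0000·1.0000 = 2.0000

v = 2.0000, ω = 1.0000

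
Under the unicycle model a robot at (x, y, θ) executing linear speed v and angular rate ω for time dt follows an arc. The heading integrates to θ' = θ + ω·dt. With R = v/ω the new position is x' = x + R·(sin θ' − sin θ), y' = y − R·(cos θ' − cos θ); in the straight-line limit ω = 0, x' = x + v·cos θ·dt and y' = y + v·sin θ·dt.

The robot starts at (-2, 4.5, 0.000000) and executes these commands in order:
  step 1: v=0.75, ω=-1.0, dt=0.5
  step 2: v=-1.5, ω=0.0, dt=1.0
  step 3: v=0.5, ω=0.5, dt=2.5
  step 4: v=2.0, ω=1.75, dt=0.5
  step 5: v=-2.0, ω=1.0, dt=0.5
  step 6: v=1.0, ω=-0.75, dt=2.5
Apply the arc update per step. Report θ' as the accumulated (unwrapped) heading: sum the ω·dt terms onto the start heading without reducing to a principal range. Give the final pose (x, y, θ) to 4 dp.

(-0.3333, 7.2207, 0.2500)

step 1: θ'=-0.5000 (R=-0.7500) → pose (-1.6404, 4.4082, -0.5000)
step 2: θ'=-0.5000 (straight) → pose (-2.9568, 5.1273, -0.5000)
step 3: θ'=0.7500 (R=1.0000) → pose (-1.7957, 5.2732, 0.7500)
step 4: θ'=1.6250 (R=1.1429) → pose (-1.4336, 6.1714, 1.6250)
step 5: θ'=2.1250 (R=-2.0000) → pose (-1.1372, 5.2272, 2.1250)
step 6: θ'=0.2500 (R=-1.3333) → pose (-0.3333, 7.2207, 0.2500)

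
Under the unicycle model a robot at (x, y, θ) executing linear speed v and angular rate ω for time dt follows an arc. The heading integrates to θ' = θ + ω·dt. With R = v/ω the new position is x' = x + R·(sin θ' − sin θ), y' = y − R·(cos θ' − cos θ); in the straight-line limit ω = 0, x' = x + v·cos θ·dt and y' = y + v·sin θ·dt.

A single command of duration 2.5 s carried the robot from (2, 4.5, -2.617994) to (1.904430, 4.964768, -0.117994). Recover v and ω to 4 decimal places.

v = -0.2500, ω = 1.0000

Δθ = -0.117994 − -2.617994 = 2.500000
ω = Δθ/dt = 2.500000/2.5 = 1.0000
R = −Δy/(cos θ' − cos θ) = -0.2500
v = R·ω = -0.2500·1.0000 = -0.2500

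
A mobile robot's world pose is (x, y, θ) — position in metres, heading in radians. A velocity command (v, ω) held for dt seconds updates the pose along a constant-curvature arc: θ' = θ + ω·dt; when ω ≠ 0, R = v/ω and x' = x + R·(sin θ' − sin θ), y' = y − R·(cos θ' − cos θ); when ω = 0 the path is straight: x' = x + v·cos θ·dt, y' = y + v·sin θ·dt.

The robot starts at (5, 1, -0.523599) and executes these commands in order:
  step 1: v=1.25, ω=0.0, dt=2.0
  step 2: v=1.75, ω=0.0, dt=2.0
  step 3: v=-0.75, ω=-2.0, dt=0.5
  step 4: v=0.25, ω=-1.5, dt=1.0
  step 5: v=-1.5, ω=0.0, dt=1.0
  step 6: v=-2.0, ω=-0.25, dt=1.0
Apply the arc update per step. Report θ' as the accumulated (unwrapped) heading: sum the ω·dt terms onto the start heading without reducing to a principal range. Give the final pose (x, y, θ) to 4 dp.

step 1: θ'=-0.5236 (straight) → pose (7.1651, -0.2500, -0.5236)
step 2: θ'=-0.5236 (straight) → pose (10.1962, -2.0000, -0.5236)
step 3: θ'=-1.5236 (R=0.3750) → pose (10.0091, -1.6929, -1.5236)
step 4: θ'=-3.0236 (R=-0.1667) → pose (9.8622, -1.8663, -3.0236)
step 5: θ'=-3.0236 (straight) → pose (11.3518, -1.6897, -3.0236)
step 6: θ'=-3.2736 (R=8.0000) → pose (13.3465, -1.7037, -3.2736)

(13.3465, -1.7037, -3.2736)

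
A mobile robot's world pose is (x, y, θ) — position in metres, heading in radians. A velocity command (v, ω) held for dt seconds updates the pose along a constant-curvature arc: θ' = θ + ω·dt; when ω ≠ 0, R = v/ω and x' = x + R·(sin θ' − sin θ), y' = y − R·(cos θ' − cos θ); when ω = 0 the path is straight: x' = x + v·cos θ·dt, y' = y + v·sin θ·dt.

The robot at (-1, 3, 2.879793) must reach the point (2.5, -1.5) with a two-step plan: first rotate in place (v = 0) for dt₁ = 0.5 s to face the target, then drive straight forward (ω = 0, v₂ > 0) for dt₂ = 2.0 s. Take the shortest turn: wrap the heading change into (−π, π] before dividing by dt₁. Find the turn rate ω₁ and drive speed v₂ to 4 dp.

ω₁ = 4.9873, v₂ = 2.8504

heading to target = atan2(-1.5−3, 2.5−-1) = -0.9098
Δθ = wrap(-0.9098 − 2.8798) = 2.4936; ω₁ = Δθ/dt₁ = 4.9873
distance = √((2.5−-1)² + (-1.5−3)²) = 5.7009; v₂ = distance/dt₂ = 2.8504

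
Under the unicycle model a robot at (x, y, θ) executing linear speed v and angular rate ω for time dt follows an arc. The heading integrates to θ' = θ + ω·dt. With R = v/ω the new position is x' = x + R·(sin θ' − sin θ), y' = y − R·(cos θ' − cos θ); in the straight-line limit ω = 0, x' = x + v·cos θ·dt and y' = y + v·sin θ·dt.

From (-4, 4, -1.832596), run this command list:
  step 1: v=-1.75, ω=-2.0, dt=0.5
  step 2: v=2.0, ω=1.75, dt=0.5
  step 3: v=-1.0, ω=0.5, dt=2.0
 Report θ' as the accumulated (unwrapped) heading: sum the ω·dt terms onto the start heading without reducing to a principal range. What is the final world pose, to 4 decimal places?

(-4.3484, 5.8549, -0.9576)

step 1: θ'=-2.8326 (R=0.8750) → pose (-3.4209, 4.6071, -2.8326)
step 2: θ'=-1.9576 (R=1.1429) → pose (-4.1318, 3.9495, -1.9576)
step 3: θ'=-0.9576 (R=-2.0000) → pose (-4.3484, 5.8549, -0.9576)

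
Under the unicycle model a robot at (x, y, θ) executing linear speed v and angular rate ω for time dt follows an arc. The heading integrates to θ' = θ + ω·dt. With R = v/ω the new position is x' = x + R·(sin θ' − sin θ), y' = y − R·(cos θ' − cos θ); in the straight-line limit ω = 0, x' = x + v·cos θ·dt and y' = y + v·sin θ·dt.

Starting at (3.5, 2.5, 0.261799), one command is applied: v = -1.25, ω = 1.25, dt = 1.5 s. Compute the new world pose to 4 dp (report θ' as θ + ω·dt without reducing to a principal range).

θ' = 0.2618 + 1.25·1.5 = 2.1368
R = v/ω = -1.25/1.25 = -1.0000
x' = 3.5 + -1.0000·(sin 2.1368 − sin 0.2618) = 2.9148
y' = 2.5 − -1.0000·(cos 2.1368 − cos 0.2618) = 0.9978

(2.9148, 0.9978, 2.1368)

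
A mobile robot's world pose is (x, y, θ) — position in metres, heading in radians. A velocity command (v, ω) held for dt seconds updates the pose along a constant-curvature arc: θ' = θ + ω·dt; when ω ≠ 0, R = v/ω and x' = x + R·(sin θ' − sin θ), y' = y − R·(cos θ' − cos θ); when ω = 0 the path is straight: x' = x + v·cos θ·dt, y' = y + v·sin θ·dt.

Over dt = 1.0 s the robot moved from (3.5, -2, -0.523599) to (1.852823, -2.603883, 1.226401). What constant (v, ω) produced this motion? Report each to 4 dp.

Δθ = 1.226401 − -0.523599 = 1.750000
ω = Δθ/dt = 1.750000/1.0 = 1.7500
R = Δx/(sin θ' − sin θ) = -1.1429
v = R·ω = -1.1429·1.7500 = -2.0000

v = -2.0000, ω = 1.7500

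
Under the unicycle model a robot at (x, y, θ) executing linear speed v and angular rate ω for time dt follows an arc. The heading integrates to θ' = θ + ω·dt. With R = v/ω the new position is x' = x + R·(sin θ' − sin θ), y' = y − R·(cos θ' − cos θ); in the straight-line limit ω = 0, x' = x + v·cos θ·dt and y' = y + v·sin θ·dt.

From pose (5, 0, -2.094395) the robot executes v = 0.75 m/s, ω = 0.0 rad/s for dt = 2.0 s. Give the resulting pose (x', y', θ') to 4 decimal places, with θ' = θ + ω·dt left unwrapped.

θ' = -2.0944 + 0.0·2.0 = -2.0944
ω = 0 → straight: x' = 5 + 0.75·cos(-2.0944)·2.0 = 4.2500
y' = 0 + 0.75·sin(-2.0944)·2.0 = -1.2990

(4.2500, -1.2990, -2.0944)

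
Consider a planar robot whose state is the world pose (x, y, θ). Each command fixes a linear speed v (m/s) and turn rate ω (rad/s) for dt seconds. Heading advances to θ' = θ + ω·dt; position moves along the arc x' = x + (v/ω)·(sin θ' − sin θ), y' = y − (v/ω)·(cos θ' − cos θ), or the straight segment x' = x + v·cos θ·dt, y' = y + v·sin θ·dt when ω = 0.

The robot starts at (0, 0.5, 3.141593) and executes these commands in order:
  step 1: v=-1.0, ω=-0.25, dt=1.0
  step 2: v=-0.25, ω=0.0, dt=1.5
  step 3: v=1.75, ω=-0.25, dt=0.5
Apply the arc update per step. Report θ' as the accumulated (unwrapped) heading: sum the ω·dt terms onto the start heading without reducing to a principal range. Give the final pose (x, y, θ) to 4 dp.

(0.5209, 0.5517, 2.7666)

step 1: θ'=2.8916 (R=4.0000) → pose (0.9896, 0.3757, 2.8916)
step 2: θ'=2.8916 (straight) → pose (1.3530, 0.2829, 2.8916)
step 3: θ'=2.7666 (R=-7.0000) → pose (0.5209, 0.5517, 2.7666)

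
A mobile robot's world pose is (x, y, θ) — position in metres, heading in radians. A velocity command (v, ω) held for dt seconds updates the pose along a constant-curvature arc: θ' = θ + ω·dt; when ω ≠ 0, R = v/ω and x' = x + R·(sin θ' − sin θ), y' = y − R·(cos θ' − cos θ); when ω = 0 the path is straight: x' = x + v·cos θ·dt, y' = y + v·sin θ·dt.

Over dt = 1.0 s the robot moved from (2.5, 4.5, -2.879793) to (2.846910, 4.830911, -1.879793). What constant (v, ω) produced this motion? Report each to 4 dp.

v = -0.5000, ω = 1.0000

Δθ = -1.879793 − -2.879793 = 1.000000
ω = Δθ/dt = 1.000000/1.0 = 1.0000
R = Δx/(sin θ' − sin θ) = -0.5000
v = R·ω = -0.5000·1.0000 = -0.5000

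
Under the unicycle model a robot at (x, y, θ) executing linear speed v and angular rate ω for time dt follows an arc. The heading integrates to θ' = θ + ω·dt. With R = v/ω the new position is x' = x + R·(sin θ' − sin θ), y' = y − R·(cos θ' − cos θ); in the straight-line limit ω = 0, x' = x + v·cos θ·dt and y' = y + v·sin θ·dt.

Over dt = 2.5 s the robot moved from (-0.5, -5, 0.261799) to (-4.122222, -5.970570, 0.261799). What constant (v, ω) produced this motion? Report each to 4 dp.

Δθ = 0.261799 − 0.261799 = 0.000000
ω = Δθ/dt = 0.000000/2.5 = 0.0000
ω = 0 → v = (Δx·cos θ + Δy·sin θ)/dt = -1.5000

v = -1.5000, ω = 0.0000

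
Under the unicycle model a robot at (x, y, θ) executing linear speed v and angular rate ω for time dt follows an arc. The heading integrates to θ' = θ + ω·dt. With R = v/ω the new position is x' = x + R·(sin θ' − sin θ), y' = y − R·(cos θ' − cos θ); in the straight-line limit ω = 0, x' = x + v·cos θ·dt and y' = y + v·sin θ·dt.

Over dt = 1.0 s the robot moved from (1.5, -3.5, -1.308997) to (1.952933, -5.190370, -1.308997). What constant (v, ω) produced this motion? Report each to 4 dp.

Δθ = -1.308997 − -1.308997 = 0.000000
ω = Δθ/dt = 0.000000/1.0 = 0.0000
ω = 0 → v = (Δx·cos θ + Δy·sin θ)/dt = 1.7500

v = 1.7500, ω = 0.0000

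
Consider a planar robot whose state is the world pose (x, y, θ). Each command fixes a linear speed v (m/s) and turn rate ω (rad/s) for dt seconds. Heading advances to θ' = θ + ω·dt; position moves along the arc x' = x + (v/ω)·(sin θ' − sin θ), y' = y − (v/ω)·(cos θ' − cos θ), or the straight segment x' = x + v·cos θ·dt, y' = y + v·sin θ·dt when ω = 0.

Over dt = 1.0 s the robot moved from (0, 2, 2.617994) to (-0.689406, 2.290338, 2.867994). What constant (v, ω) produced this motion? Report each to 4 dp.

Δθ = 2.867994 − 2.617994 = 0.250000
ω = Δθ/dt = 0.250000/1.0 = 0.2500
R = Δx/(sin θ' − sin θ) = 3.0000
v = R·ω = 3.0000·0.2500 = 0.7500

v = 0.7500, ω = 0.2500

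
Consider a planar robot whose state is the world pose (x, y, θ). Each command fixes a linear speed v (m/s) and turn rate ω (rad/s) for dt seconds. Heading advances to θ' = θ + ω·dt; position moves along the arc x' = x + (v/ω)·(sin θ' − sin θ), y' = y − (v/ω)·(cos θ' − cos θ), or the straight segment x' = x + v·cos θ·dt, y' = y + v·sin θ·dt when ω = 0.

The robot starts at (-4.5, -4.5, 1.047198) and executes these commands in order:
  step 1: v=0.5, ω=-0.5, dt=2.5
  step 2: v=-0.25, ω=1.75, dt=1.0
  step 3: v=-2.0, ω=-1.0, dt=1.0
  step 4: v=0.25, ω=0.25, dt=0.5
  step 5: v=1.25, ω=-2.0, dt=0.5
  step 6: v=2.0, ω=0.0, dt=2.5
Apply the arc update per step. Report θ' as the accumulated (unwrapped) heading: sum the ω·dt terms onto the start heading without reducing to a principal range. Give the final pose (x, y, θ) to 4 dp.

step 1: θ'=-0.2028 (R=-1.0000) → pose (-3.4326, -4.0205, -0.2028)
step 2: θ'=1.5472 (R=-0.1429) → pose (-3.6042, -4.1571, 1.5472)
step 3: θ'=0.5472 (R=2.0000) → pose (-4.5630, -5.8178, 0.5472)
step 4: θ'=0.6722 (R=1.0000) → pose (-4.4606, -5.7463, 0.6722)
step 5: θ'=-0.3278 (R=-0.6250) → pose (-3.8702, -5.6436, -0.3278)
step 6: θ'=-0.3278 (straight) → pose (0.8636, -7.2534, -0.3278)

(0.8636, -7.2534, -0.3278)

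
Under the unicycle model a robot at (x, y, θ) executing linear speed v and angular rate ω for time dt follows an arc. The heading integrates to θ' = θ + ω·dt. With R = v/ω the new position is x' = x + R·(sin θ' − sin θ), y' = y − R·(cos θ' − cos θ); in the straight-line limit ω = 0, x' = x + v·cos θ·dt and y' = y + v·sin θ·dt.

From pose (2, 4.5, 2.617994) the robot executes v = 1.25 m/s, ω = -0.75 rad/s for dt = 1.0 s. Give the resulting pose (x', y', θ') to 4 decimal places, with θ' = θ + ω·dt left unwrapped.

(1.2397, 5.4553, 1.8680)

θ' = 2.6180 + -0.75·1.0 = 1.8680
R = v/ω = 1.25/-0.75 = -1.6667
x' = 2 + -1.6667·(sin 1.8680 − sin 2.6180) = 1.2397
y' = 4.5 − -1.6667·(cos 1.8680 − cos 2.6180) = 5.4553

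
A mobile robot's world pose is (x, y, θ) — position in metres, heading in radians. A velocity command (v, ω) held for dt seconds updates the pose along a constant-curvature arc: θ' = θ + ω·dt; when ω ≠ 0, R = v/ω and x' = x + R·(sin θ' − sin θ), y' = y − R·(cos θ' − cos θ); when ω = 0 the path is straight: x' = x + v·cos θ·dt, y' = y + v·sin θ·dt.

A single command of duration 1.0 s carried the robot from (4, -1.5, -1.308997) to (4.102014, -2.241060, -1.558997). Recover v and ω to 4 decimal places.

v = 0.7500, ω = -0.2500

Δθ = -1.558997 − -1.308997 = -0.250000
ω = Δθ/dt = -0.250000/1.0 = -0.2500
R = −Δy/(cos θ' − cos θ) = -3.0000
v = R·ω = -3.0000·-0.2500 = 0.7500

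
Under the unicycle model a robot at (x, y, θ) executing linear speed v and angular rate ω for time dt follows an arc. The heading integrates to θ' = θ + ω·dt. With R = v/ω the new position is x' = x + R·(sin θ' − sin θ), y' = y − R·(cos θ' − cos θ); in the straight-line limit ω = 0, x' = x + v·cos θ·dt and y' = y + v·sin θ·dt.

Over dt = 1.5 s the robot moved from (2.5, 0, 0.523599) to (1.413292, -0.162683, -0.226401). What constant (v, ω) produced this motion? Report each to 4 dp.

v = -0.7500, ω = -0.5000

Δθ = -0.226401 − 0.523599 = -0.750000
ω = Δθ/dt = -0.750000/1.5 = -0.5000
R = Δx/(sin θ' − sin θ) = 1.5000
v = R·ω = 1.5000·-0.5000 = -0.7500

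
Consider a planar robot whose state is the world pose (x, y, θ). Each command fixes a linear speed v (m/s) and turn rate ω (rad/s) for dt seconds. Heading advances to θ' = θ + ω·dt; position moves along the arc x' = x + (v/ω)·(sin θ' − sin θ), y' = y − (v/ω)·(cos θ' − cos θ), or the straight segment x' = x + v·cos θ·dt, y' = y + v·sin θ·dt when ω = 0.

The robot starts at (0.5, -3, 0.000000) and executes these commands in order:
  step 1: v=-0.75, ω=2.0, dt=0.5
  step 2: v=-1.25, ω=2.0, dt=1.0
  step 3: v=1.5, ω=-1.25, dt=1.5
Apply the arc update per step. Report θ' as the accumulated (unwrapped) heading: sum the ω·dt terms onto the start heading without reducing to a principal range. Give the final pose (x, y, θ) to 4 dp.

step 1: θ'=1.0000 (R=-0.3750) → pose (0.1844, -3.1724, 1.0000)
step 2: θ'=3.0000 (R=-0.6250) → pose (0.6222, -4.1288, 3.0000)
step 3: θ'=1.1250 (R=-1.2000) → pose (-0.2912, -2.4234, 1.1250)

(-0.2912, -2.4234, 1.1250)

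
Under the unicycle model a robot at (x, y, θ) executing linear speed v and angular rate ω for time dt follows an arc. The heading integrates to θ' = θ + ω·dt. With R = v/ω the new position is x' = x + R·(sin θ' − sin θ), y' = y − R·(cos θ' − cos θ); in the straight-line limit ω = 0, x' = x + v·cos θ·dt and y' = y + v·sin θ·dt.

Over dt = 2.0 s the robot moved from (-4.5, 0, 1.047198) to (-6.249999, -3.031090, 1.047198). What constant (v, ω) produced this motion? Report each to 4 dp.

Δθ = 1.047198 − 1.047198 = 0.000000
ω = Δθ/dt = 0.000000/2.0 = 0.0000
ω = 0 → v = (Δx·cos θ + Δy·sin θ)/dt = -1.7500

v = -1.7500, ω = 0.0000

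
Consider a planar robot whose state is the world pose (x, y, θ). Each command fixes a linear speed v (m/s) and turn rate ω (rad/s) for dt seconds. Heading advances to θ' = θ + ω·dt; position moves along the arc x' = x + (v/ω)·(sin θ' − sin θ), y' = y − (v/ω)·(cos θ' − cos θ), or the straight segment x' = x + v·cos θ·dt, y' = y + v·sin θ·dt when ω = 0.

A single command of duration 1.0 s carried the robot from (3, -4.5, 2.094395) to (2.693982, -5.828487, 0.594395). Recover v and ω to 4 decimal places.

Δθ = 0.594395 − 2.094395 = -1.500000
ω = Δθ/dt = -1.500000/1.0 = -1.5000
R = −Δy/(cos θ' − cos θ) = 1.0000
v = R·ω = 1.0000·-1.5000 = -1.5000

v = -1.5000, ω = -1.5000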